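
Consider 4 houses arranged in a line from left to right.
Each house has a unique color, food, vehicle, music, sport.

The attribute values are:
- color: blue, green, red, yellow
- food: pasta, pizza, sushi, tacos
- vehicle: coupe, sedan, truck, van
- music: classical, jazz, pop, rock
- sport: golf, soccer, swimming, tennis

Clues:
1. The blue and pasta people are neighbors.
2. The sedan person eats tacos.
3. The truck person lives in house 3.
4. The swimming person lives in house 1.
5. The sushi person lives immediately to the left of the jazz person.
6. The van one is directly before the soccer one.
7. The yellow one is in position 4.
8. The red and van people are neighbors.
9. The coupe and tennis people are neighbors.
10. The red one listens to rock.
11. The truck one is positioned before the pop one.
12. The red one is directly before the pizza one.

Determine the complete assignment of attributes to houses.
Solution:

House | Color | Food | Vehicle | Music | Sport
----------------------------------------------
  1   | red | sushi | coupe | rock | swimming
  2   | blue | pizza | van | jazz | tennis
  3   | green | pasta | truck | classical | soccer
  4   | yellow | tacos | sedan | pop | golf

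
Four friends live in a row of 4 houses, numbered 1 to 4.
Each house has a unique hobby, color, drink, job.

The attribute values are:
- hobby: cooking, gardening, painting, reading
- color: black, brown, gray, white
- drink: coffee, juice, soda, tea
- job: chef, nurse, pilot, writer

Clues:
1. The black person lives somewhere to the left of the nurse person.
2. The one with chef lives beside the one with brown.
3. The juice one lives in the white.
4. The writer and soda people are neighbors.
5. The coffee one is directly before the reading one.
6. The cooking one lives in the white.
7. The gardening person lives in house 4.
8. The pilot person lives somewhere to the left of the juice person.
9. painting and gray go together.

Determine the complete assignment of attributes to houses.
Solution:

House | Hobby | Color | Drink | Job
-----------------------------------
  1   | painting | gray | coffee | writer
  2   | reading | black | soda | pilot
  3   | cooking | white | juice | chef
  4   | gardening | brown | tea | nurse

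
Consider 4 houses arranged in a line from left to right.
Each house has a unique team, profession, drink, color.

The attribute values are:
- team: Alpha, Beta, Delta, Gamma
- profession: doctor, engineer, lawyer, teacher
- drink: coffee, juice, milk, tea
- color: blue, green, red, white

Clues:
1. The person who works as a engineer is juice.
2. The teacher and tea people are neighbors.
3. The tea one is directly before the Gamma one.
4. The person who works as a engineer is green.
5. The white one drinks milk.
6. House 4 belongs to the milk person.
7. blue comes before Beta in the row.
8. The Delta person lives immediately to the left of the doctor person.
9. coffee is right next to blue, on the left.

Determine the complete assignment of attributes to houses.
Solution:

House | Team | Profession | Drink | Color
-----------------------------------------
  1   | Delta | teacher | coffee | red
  2   | Alpha | doctor | tea | blue
  3   | Gamma | engineer | juice | green
  4   | Beta | lawyer | milk | white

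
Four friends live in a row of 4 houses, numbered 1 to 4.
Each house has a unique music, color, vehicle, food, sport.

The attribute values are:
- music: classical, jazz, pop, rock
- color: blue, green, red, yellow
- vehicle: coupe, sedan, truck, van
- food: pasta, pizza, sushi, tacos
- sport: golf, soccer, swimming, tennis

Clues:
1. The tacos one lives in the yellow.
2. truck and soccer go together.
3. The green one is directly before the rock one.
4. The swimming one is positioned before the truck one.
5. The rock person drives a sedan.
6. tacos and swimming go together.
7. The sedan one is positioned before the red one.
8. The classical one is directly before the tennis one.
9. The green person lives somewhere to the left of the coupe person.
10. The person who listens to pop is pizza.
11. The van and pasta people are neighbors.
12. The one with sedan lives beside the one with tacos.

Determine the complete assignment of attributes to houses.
Solution:

House | Music | Color | Vehicle | Food | Sport
----------------------------------------------
  1   | classical | green | van | sushi | golf
  2   | rock | blue | sedan | pasta | tennis
  3   | jazz | yellow | coupe | tacos | swimming
  4   | pop | red | truck | pizza | soccer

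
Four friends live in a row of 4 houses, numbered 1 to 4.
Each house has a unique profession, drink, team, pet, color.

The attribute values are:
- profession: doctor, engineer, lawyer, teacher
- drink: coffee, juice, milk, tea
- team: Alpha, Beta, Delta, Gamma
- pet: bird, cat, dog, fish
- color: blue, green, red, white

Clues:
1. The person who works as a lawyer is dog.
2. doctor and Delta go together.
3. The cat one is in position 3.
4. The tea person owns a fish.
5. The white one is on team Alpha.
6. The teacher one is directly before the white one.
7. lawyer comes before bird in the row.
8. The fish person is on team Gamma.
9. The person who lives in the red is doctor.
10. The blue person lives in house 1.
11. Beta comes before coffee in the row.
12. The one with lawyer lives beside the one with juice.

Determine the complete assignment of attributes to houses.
Solution:

House | Profession | Drink | Team | Pet | Color
-----------------------------------------------
  1   | teacher | tea | Gamma | fish | blue
  2   | lawyer | milk | Alpha | dog | white
  3   | engineer | juice | Beta | cat | green
  4   | doctor | coffee | Delta | bird | red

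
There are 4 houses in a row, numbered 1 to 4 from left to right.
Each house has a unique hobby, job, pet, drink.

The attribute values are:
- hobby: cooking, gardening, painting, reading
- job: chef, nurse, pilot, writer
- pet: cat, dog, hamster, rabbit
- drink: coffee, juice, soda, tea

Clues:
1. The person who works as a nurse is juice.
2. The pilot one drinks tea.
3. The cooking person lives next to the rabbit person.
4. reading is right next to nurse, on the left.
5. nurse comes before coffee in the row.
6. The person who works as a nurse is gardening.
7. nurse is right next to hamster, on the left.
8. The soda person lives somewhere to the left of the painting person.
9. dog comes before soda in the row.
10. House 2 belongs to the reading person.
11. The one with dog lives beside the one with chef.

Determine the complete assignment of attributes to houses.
Solution:

House | Hobby | Job | Pet | Drink
---------------------------------
  1   | cooking | pilot | dog | tea
  2   | reading | chef | rabbit | soda
  3   | gardening | nurse | cat | juice
  4   | painting | writer | hamster | coffee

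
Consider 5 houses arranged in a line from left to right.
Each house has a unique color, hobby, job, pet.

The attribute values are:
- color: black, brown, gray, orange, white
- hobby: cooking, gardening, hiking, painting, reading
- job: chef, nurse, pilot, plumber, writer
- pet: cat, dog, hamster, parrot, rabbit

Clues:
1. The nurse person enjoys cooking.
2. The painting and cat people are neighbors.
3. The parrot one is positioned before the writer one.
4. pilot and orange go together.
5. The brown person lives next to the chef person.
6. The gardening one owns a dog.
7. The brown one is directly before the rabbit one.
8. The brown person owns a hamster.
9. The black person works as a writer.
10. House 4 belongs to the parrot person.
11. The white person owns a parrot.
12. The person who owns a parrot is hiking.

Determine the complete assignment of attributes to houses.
Solution:

House | Color | Hobby | Job | Pet
---------------------------------
  1   | brown | cooking | nurse | hamster
  2   | gray | painting | chef | rabbit
  3   | orange | reading | pilot | cat
  4   | white | hiking | plumber | parrot
  5   | black | gardening | writer | dog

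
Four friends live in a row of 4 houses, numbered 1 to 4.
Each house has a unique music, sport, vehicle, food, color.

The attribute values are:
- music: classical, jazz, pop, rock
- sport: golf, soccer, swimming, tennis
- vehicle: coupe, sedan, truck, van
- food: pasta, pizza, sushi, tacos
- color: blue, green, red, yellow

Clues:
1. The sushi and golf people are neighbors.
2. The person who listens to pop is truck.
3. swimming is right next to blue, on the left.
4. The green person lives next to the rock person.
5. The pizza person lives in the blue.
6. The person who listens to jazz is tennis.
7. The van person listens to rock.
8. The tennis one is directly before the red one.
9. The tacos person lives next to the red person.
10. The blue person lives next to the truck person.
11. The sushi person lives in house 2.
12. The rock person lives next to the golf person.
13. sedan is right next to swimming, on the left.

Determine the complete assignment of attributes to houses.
Solution:

House | Music | Sport | Vehicle | Food | Color
----------------------------------------------
  1   | jazz | tennis | sedan | tacos | green
  2   | rock | swimming | van | sushi | red
  3   | classical | golf | coupe | pizza | blue
  4   | pop | soccer | truck | pasta | yellow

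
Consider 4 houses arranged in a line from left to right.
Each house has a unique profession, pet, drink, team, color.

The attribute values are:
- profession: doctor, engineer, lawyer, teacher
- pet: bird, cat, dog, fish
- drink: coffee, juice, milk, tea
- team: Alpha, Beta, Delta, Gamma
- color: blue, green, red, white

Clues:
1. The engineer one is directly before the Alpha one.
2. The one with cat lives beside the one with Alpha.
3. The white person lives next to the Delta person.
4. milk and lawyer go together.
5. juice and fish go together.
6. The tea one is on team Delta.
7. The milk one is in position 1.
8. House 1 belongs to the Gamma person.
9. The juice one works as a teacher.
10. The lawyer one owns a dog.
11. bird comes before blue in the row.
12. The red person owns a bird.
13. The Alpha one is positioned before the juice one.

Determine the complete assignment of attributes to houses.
Solution:

House | Profession | Pet | Drink | Team | Color
-----------------------------------------------
  1   | lawyer | dog | milk | Gamma | white
  2   | engineer | cat | tea | Delta | green
  3   | doctor | bird | coffee | Alpha | red
  4   | teacher | fish | juice | Beta | blue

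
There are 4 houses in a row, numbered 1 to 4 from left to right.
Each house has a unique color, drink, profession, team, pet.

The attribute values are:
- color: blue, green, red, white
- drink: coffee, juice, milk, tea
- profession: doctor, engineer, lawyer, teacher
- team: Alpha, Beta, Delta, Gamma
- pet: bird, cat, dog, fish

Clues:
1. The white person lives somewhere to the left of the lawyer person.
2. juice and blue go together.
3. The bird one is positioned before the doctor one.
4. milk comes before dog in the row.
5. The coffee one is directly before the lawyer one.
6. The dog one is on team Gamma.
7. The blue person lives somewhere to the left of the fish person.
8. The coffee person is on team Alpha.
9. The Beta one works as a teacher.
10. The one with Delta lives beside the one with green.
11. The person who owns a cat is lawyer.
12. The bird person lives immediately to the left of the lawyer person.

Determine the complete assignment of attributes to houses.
Solution:

House | Color | Drink | Profession | Team | Pet
-----------------------------------------------
  1   | white | coffee | engineer | Alpha | bird
  2   | blue | juice | lawyer | Delta | cat
  3   | green | milk | teacher | Beta | fish
  4   | red | tea | doctor | Gamma | dog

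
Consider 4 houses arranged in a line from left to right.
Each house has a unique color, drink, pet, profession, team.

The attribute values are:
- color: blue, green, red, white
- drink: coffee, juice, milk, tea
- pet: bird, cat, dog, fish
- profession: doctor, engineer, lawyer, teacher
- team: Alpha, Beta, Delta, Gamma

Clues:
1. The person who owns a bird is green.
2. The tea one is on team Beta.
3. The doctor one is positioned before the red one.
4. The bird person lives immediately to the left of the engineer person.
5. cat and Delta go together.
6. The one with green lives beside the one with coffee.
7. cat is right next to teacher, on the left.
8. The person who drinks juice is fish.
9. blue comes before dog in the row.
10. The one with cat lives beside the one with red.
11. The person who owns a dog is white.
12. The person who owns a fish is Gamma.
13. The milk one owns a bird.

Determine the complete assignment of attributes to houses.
Solution:

House | Color | Drink | Pet | Profession | Team
-----------------------------------------------
  1   | green | milk | bird | doctor | Alpha
  2   | blue | coffee | cat | engineer | Delta
  3   | red | juice | fish | teacher | Gamma
  4   | white | tea | dog | lawyer | Beta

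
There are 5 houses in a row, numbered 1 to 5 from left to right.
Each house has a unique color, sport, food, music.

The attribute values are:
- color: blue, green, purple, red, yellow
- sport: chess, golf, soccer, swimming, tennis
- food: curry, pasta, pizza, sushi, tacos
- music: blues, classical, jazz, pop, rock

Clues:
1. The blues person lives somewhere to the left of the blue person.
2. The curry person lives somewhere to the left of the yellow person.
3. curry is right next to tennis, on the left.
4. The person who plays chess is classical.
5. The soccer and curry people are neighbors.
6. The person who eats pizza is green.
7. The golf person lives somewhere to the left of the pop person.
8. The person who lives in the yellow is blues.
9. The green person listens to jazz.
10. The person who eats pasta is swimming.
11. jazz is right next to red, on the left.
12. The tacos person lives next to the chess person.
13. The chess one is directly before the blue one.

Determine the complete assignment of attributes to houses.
Solution:

House | Color | Sport | Food | Music
------------------------------------
  1   | green | soccer | pizza | jazz
  2   | red | golf | curry | rock
  3   | yellow | tennis | tacos | blues
  4   | purple | chess | sushi | classical
  5   | blue | swimming | pasta | pop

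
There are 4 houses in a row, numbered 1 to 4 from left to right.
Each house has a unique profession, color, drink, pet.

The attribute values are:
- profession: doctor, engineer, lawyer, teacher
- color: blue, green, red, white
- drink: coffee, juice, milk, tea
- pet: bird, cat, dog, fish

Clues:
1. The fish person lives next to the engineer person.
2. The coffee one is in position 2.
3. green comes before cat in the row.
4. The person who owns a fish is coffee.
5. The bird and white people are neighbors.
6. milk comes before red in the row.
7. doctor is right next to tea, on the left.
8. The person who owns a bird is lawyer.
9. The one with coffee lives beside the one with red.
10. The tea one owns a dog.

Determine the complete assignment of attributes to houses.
Solution:

House | Profession | Color | Drink | Pet
----------------------------------------
  1   | lawyer | green | milk | bird
  2   | doctor | white | coffee | fish
  3   | engineer | red | tea | dog
  4   | teacher | blue | juice | cat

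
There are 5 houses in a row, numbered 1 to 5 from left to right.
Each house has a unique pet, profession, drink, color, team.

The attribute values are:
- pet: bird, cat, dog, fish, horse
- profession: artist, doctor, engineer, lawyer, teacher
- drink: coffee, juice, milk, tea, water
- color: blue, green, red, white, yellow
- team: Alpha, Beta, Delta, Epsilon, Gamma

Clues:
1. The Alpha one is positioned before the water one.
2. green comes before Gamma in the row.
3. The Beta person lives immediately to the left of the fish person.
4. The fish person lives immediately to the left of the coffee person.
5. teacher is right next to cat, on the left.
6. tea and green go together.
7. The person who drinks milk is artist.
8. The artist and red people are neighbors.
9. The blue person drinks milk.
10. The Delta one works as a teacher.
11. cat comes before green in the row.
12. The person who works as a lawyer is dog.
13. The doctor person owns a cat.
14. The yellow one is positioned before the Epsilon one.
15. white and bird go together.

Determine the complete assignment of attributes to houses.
Solution:

House | Pet | Profession | Drink | Color | Team
-----------------------------------------------
  1   | horse | artist | milk | blue | Beta
  2   | fish | teacher | juice | red | Delta
  3   | cat | doctor | coffee | yellow | Alpha
  4   | dog | lawyer | tea | green | Epsilon
  5   | bird | engineer | water | white | Gamma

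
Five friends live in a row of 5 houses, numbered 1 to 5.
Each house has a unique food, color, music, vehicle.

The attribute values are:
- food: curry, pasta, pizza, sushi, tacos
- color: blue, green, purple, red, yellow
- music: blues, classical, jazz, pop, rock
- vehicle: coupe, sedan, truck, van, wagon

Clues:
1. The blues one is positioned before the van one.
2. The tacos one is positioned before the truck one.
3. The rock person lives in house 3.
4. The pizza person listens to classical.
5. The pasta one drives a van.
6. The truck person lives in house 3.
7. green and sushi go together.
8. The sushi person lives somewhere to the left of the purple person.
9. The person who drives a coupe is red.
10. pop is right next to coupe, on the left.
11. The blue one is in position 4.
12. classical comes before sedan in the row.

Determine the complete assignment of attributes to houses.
Solution:

House | Food | Color | Music | Vehicle
--------------------------------------
  1   | tacos | yellow | pop | wagon
  2   | pizza | red | classical | coupe
  3   | sushi | green | rock | truck
  4   | curry | blue | blues | sedan
  5   | pasta | purple | jazz | van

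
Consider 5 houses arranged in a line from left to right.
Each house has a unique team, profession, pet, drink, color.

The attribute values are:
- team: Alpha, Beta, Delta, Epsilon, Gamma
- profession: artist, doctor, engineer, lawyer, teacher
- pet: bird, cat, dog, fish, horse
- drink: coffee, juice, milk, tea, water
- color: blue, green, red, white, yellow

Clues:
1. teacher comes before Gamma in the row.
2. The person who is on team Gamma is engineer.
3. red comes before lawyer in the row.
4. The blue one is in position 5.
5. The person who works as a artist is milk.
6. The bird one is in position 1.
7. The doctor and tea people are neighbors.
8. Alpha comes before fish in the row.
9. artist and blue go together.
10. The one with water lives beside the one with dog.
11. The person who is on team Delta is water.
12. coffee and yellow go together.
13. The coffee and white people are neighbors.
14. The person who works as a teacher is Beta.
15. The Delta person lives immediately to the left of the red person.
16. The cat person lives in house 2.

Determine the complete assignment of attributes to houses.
Solution:

House | Team | Profession | Pet | Drink | Color
-----------------------------------------------
  1   | Beta | teacher | bird | coffee | yellow
  2   | Delta | doctor | cat | water | white
  3   | Gamma | engineer | dog | tea | red
  4   | Alpha | lawyer | horse | juice | green
  5   | Epsilon | artist | fish | milk | blue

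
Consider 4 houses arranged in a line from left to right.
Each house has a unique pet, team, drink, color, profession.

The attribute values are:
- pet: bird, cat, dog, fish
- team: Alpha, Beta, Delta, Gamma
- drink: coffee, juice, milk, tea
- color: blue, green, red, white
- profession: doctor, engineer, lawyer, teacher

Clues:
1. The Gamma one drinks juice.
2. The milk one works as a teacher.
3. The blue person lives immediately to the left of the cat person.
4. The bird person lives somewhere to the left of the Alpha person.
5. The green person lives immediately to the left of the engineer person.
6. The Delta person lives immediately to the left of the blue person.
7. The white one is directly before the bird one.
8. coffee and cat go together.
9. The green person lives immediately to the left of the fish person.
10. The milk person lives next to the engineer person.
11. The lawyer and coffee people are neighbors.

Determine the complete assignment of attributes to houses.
Solution:

House | Pet | Team | Drink | Color | Profession
-----------------------------------------------
  1   | dog | Beta | milk | green | teacher
  2   | fish | Delta | tea | white | engineer
  3   | bird | Gamma | juice | blue | lawyer
  4   | cat | Alpha | coffee | red | doctor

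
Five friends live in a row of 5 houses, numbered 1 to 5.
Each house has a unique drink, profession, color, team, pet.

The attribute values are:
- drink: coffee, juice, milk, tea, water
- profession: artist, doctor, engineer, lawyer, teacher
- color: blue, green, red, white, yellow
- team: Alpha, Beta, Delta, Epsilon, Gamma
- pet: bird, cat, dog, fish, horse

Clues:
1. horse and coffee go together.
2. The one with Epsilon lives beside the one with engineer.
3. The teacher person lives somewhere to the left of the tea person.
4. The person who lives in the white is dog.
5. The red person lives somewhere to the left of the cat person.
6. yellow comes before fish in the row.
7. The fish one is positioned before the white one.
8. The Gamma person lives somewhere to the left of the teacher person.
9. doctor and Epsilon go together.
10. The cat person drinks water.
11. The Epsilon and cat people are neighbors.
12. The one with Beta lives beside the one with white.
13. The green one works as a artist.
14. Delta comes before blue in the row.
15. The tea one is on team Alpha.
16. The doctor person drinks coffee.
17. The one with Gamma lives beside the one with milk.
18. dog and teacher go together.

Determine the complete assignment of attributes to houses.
Solution:

House | Drink | Profession | Color | Team | Pet
-----------------------------------------------
  1   | coffee | doctor | red | Epsilon | horse
  2   | water | engineer | yellow | Gamma | cat
  3   | milk | artist | green | Beta | fish
  4   | juice | teacher | white | Delta | dog
  5   | tea | lawyer | blue | Alpha | bird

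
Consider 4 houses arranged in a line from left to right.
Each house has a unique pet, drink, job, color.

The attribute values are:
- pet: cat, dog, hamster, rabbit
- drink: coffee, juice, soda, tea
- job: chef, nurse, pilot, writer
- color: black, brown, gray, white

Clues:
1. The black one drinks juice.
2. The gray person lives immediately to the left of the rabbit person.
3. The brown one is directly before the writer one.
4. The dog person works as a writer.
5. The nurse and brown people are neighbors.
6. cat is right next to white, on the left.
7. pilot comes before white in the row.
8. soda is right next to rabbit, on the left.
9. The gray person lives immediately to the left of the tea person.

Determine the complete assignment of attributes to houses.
Solution:

House | Pet | Drink | Job | Color
---------------------------------
  1   | cat | soda | pilot | gray
  2   | rabbit | tea | nurse | white
  3   | hamster | coffee | chef | brown
  4   | dog | juice | writer | black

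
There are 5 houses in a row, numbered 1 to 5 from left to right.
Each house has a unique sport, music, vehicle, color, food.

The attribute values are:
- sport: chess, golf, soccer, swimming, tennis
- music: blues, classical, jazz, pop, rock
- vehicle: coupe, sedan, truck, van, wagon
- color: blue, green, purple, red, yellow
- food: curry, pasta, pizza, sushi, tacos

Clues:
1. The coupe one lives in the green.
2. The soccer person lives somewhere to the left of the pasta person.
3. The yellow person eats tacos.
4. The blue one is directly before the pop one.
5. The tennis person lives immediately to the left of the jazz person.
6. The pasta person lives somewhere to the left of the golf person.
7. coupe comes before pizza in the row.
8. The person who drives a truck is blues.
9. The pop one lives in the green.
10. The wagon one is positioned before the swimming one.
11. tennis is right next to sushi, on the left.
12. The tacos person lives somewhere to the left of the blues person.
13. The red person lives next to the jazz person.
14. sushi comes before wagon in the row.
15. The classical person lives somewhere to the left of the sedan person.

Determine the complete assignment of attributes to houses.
Solution:

House | Sport | Music | Vehicle | Color | Food
----------------------------------------------
  1   | tennis | classical | van | red | curry
  2   | soccer | jazz | sedan | blue | sushi
  3   | chess | pop | coupe | green | pasta
  4   | golf | rock | wagon | yellow | tacos
  5   | swimming | blues | truck | purple | pizza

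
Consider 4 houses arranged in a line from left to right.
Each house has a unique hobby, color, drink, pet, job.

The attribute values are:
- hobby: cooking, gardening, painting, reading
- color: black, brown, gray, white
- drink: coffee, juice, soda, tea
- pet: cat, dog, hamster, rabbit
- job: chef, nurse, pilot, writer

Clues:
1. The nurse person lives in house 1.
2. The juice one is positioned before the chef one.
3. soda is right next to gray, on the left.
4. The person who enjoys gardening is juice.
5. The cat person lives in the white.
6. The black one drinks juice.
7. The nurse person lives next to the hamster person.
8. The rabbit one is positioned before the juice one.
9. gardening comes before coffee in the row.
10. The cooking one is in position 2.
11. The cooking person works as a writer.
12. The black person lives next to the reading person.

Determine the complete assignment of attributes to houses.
Solution:

House | Hobby | Color | Drink | Pet | Job
-----------------------------------------
  1   | painting | brown | soda | rabbit | nurse
  2   | cooking | gray | tea | hamster | writer
  3   | gardening | black | juice | dog | pilot
  4   | reading | white | coffee | cat | chef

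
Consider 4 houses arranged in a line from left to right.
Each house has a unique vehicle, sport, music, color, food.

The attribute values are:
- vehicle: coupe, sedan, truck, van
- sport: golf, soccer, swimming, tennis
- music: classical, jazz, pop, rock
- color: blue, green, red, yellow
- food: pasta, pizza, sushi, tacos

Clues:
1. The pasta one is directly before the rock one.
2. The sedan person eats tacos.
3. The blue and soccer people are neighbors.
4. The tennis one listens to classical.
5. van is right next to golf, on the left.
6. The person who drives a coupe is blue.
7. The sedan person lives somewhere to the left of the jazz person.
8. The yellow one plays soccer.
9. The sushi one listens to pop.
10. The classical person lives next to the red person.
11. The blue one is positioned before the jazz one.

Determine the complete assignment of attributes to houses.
Solution:

House | Vehicle | Sport | Music | Color | Food
----------------------------------------------
  1   | van | tennis | classical | green | pasta
  2   | sedan | golf | rock | red | tacos
  3   | coupe | swimming | pop | blue | sushi
  4   | truck | soccer | jazz | yellow | pizza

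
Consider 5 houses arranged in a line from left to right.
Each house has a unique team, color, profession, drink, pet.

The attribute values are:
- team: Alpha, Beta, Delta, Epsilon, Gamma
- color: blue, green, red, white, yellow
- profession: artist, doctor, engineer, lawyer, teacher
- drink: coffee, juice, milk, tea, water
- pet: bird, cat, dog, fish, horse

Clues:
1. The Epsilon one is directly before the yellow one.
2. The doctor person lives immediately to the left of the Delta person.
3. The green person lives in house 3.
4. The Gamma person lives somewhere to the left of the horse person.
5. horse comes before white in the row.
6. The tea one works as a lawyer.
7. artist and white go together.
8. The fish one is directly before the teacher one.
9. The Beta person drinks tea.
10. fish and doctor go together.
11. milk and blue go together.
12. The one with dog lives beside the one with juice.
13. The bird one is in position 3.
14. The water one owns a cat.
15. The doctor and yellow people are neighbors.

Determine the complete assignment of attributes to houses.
Solution:

House | Team | Color | Profession | Drink | Pet
-----------------------------------------------
  1   | Epsilon | blue | doctor | milk | fish
  2   | Delta | yellow | teacher | coffee | dog
  3   | Gamma | green | engineer | juice | bird
  4   | Beta | red | lawyer | tea | horse
  5   | Alpha | white | artist | water | cat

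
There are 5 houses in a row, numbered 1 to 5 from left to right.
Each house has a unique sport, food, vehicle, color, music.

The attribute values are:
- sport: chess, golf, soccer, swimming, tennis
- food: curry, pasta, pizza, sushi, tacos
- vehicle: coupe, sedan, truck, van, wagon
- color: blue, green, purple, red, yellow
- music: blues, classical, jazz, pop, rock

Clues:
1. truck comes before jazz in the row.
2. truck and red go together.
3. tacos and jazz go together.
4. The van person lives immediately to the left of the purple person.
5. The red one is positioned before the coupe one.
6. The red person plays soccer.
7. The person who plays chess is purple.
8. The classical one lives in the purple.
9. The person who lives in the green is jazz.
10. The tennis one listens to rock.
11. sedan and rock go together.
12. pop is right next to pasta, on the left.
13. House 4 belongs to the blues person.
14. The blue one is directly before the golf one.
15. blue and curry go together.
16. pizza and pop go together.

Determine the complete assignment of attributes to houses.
Solution:

House | Sport | Food | Vehicle | Color | Music
----------------------------------------------
  1   | tennis | curry | sedan | blue | rock
  2   | golf | pizza | van | yellow | pop
  3   | chess | pasta | wagon | purple | classical
  4   | soccer | sushi | truck | red | blues
  5   | swimming | tacos | coupe | green | jazz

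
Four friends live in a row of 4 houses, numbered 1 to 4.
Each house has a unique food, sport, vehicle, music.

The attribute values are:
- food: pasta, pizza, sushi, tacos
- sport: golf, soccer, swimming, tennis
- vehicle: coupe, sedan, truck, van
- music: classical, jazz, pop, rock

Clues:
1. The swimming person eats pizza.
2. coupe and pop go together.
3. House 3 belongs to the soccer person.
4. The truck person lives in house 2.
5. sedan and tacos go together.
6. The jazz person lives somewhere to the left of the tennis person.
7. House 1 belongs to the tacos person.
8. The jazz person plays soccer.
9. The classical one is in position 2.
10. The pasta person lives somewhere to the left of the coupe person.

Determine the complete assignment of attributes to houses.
Solution:

House | Food | Sport | Vehicle | Music
--------------------------------------
  1   | tacos | golf | sedan | rock
  2   | pizza | swimming | truck | classical
  3   | pasta | soccer | van | jazz
  4   | sushi | tennis | coupe | pop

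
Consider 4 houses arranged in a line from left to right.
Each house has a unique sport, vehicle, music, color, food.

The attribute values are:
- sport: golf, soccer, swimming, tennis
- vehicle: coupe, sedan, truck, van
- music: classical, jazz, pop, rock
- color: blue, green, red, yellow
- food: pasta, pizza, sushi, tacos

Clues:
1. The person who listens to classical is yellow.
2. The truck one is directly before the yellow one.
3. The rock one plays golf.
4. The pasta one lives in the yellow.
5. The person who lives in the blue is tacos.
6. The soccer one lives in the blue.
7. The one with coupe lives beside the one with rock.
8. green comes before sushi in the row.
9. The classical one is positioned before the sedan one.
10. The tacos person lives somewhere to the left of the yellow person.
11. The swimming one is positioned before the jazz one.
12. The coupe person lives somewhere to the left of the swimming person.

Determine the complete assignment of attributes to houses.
Solution:

House | Sport | Vehicle | Music | Color | Food
----------------------------------------------
  1   | soccer | coupe | pop | blue | tacos
  2   | golf | truck | rock | green | pizza
  3   | swimming | van | classical | yellow | pasta
  4   | tennis | sedan | jazz | red | sushi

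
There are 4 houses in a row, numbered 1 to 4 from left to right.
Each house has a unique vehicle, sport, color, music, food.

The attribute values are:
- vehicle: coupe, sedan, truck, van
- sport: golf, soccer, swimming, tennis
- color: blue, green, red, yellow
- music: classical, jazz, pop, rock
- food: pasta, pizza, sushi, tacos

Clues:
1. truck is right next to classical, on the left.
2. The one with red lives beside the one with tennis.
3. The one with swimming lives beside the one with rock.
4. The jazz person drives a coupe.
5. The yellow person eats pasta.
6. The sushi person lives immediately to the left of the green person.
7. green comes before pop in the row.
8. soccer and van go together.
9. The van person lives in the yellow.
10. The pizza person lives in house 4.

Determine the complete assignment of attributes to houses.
Solution:

House | Vehicle | Sport | Color | Music | Food
----------------------------------------------
  1   | coupe | swimming | red | jazz | sushi
  2   | truck | tennis | green | rock | tacos
  3   | van | soccer | yellow | classical | pasta
  4   | sedan | golf | blue | pop | pizza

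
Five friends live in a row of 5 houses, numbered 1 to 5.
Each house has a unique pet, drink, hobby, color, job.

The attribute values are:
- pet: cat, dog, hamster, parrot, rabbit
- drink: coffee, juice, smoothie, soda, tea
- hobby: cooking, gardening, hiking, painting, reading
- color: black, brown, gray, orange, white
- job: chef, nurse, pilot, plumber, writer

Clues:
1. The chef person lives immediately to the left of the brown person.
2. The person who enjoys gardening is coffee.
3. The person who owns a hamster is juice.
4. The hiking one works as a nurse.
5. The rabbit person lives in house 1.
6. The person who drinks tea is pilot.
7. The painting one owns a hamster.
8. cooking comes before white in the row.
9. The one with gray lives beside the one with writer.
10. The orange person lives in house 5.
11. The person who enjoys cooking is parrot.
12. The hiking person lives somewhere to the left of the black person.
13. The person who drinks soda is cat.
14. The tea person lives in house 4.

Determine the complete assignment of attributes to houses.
Solution:

House | Pet | Drink | Hobby | Color | Job
-----------------------------------------
  1   | rabbit | coffee | gardening | gray | chef
  2   | parrot | smoothie | cooking | brown | writer
  3   | cat | soda | hiking | white | nurse
  4   | dog | tea | reading | black | pilot
  5   | hamster | juice | painting | orange | plumber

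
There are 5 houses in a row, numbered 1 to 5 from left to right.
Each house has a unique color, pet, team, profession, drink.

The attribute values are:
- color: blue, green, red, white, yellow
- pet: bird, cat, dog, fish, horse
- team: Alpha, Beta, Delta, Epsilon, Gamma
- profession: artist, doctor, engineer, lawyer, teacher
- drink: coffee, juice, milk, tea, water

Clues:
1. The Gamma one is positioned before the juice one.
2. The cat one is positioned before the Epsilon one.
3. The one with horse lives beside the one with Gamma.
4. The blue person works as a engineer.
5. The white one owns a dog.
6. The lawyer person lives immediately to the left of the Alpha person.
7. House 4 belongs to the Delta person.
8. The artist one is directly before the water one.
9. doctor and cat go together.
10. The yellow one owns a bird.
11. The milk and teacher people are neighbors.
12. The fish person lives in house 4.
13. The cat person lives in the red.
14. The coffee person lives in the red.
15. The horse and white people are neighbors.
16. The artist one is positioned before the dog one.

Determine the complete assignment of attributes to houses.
Solution:

House | Color | Pet | Team | Profession | Drink
-----------------------------------------------
  1   | green | horse | Beta | artist | tea
  2   | white | dog | Gamma | lawyer | water
  3   | red | cat | Alpha | doctor | coffee
  4   | blue | fish | Delta | engineer | milk
  5   | yellow | bird | Epsilon | teacher | juice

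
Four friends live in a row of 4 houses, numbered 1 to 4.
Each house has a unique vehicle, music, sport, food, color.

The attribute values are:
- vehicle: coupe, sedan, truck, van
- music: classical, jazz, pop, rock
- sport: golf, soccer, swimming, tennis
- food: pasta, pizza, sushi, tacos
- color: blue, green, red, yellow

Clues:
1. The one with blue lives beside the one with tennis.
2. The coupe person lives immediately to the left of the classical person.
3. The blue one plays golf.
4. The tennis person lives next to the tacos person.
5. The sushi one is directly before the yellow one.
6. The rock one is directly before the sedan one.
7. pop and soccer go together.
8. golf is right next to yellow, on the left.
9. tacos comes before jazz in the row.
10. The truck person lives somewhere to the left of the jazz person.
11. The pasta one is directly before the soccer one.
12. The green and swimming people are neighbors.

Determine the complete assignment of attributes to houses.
Solution:

House | Vehicle | Music | Sport | Food | Color
----------------------------------------------
  1   | coupe | rock | golf | sushi | blue
  2   | sedan | classical | tennis | pasta | yellow
  3   | truck | pop | soccer | tacos | green
  4   | van | jazz | swimming | pizza | red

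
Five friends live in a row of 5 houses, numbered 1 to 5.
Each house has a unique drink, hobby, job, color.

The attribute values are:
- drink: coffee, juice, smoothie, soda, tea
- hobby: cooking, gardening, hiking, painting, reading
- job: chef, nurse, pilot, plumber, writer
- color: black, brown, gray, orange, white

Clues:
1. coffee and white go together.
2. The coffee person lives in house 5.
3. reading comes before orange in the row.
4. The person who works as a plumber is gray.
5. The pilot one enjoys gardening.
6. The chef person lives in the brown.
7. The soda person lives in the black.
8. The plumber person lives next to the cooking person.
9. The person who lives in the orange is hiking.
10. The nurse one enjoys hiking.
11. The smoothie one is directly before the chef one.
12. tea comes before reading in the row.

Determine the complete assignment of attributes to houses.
Solution:

House | Drink | Hobby | Job | Color
-----------------------------------
  1   | smoothie | painting | plumber | gray
  2   | tea | cooking | chef | brown
  3   | soda | reading | writer | black
  4   | juice | hiking | nurse | orange
  5   | coffee | gardening | pilot | white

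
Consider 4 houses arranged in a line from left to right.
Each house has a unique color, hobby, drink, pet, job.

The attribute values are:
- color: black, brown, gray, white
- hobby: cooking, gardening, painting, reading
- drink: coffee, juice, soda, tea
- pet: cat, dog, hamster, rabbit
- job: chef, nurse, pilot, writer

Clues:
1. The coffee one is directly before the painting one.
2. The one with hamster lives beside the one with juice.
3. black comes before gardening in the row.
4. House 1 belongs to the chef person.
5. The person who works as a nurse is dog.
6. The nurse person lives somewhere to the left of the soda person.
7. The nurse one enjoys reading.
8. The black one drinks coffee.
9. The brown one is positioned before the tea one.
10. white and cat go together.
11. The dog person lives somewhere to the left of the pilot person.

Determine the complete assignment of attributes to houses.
Solution:

House | Color | Hobby | Drink | Pet | Job
-----------------------------------------
  1   | black | cooking | coffee | hamster | chef
  2   | brown | painting | juice | rabbit | writer
  3   | gray | reading | tea | dog | nurse
  4   | white | gardening | soda | cat | pilot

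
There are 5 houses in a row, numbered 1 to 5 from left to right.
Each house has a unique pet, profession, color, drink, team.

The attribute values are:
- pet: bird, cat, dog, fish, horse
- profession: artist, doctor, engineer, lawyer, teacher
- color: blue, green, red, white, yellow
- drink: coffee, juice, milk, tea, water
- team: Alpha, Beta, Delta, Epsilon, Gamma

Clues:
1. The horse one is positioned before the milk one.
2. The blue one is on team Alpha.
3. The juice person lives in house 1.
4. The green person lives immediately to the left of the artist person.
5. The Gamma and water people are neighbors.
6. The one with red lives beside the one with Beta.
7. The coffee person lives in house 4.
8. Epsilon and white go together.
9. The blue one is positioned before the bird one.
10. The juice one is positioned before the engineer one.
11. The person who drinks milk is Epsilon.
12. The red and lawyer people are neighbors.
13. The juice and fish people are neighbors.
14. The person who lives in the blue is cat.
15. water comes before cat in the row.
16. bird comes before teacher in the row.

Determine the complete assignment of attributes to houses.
Solution:

House | Pet | Profession | Color | Drink | Team
-----------------------------------------------
  1   | horse | doctor | red | juice | Gamma
  2   | fish | lawyer | green | water | Beta
  3   | cat | artist | blue | tea | Alpha
  4   | bird | engineer | yellow | coffee | Delta
  5   | dog | teacher | white | milk | Epsilon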